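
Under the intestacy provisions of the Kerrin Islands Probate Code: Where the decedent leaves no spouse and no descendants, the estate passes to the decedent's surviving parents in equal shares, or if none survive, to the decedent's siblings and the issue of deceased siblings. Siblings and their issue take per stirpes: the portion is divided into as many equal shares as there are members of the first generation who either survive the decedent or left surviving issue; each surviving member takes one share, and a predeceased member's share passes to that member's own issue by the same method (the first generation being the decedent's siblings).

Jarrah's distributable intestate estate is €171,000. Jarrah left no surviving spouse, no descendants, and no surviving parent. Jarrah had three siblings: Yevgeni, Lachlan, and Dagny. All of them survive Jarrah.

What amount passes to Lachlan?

Lachlan receives €57,000.

The entire €171,000 passes to the siblings and their issue.
That amount (€171,000) is divided into 3 shares of €57,000: Yevgeni, Lachlan, and Dagny each take €57,000.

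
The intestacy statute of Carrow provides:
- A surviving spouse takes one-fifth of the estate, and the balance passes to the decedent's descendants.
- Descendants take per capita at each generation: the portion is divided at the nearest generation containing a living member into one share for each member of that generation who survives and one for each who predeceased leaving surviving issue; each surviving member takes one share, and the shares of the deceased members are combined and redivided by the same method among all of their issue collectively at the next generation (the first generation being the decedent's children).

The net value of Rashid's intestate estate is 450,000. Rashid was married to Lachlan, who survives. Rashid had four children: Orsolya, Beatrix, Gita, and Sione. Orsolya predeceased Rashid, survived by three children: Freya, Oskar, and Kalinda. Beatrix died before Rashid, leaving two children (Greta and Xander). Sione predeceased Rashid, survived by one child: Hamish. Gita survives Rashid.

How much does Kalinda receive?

Lachlan takes one-fifth of 450,000 = 90,000. The remaining 360,000 passes to the descendants.
The descendants' portion (360,000) is divided at the children's generation into 4 shares of 90,000. Gita takes 90,000. The 3 shares of the deceased (Orsolya, Beatrix, and Sione) are combined into a pool of 270,000.
That pool (270,000) is divided at the grandchildren's generation equally among Freya, Oskar, Kalinda, Greta, Xander, and Hamish: 45,000 each.

Kalinda receives 45,000.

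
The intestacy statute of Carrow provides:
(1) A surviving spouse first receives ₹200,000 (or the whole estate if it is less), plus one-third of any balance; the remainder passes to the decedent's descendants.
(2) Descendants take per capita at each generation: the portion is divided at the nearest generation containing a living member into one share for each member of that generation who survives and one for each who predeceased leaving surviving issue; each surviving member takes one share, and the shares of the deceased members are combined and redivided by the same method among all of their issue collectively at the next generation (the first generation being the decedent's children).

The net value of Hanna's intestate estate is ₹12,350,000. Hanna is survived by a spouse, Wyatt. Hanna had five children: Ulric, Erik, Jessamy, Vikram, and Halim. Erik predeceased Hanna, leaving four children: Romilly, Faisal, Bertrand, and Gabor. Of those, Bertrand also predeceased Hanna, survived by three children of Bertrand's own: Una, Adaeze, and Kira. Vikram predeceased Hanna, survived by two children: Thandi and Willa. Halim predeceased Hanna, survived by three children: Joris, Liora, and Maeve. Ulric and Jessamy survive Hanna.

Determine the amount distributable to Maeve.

Maeve receives ₹540,000.

Wyatt first takes ₹200,000, leaving a balance of ₹12,150,000. Wyatt then takes one-third of the balance (₹4,050,000), for a total of ₹4,250,000. The remaining ₹8,100,000 passes to the descendants.
The descendants' portion (₹8,100,000) is divided at the children's generation into 5 shares of ₹1,620,000. Ulric and Jessamy each take ₹1,620,000. The 3 shares of the deceased (Erik, Vikram, and Halim) are combined into a pool of ₹4,860,000.
That pool (₹4,860,000) is divided at the grandchildren's generation into 9 shares of ₹540,000. Romilly, Faisal, Gabor, Thandi, Willa, Joris, Liora, and Maeve each take ₹540,000. The remaining share for the deceased Bertrand (₹540,000) is carried to the next generation.
That pool (₹540,000) is divided at the great-grandchildren's generation equally among Una, Adaeze, and Kira: ₹180,000 each.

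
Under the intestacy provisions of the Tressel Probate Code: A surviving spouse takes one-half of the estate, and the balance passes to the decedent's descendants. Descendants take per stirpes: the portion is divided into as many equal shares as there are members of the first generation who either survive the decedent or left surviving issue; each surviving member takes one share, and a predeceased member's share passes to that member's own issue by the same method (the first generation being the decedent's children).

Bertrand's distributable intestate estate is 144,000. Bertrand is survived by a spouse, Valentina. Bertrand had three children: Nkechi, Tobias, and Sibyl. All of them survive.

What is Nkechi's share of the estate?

Valentina takes one-half of 144,000 = 72,000. The remaining 72,000 passes to the descendants.
The descendants' portion (72,000) is divided into 3 shares of 24,000: Nkechi, Tobias, and Sibyl each take 24,000.

Nkechi receives 24,000.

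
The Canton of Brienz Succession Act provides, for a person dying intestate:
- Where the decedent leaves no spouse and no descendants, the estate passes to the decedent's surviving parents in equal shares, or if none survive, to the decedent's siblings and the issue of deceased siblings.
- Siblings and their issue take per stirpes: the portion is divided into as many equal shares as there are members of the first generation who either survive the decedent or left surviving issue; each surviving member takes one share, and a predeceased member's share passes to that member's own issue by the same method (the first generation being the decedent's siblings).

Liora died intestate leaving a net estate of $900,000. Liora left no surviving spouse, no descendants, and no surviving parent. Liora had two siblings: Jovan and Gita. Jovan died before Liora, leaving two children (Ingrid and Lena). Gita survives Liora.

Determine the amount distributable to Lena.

Lena receives $225,000.

The entire $900,000 passes to the siblings and their issue.
That amount ($900,000) is divided into 2 shares of $450,000: Gita takes $450,000; Jovan's $450,000 share passes to Jovan's issue.
Jovan's share ($450,000) is divided into 2 shares of $225,000: Ingrid and Lena each take $225,000.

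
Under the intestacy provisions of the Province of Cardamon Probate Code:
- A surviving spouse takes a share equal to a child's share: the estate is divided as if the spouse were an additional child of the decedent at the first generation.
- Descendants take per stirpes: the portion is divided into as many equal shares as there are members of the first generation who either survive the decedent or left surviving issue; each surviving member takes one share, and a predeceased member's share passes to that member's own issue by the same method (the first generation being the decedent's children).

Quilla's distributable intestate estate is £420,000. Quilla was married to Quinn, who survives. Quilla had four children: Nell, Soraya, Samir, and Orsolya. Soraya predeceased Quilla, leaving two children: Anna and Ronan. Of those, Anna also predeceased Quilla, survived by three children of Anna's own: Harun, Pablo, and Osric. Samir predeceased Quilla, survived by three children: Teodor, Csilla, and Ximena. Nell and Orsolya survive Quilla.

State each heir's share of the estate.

The spouse counts as an additional share at the children's level, so there are 5 primary shares of £84,000. Quinn takes one such share (£84,000).
The children's combined portion (£336,000) is divided into 4 shares of £84,000: Nell and Orsolya each take £84,000; Soraya's £84,000 share passes to Soraya's issue; Samir's £84,000 share passes to Samir's issue.
Soraya's share (£84,000) is divided into 2 shares of £42,000: Ronan takes £42,000; Anna's £42,000 share passes to Anna's issue.
Anna's share (£42,000) is divided into 3 shares of £14,000: Harun, Pablo, and Osric each take £14,000.
Samir's share (£84,000) is divided into 3 shares of £28,000: Teodor, Csilla, and Ximena each take £28,000.

Quinn: £84,000; Nell: £84,000; Harun: £14,000; Pablo: £14,000; Osric: £14,000; Ronan: £42,000; Teodor: £28,000; Csilla: £28,000; Ximena: £28,000; Orsolya: £84,000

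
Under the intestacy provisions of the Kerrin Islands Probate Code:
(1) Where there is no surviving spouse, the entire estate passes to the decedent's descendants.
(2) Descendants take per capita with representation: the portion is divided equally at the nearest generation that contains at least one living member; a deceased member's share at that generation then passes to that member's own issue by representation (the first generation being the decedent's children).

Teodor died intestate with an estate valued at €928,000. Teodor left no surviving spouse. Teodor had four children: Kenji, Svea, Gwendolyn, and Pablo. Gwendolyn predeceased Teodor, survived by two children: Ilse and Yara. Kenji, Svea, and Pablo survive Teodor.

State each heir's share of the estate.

Kenji: €232,000; Svea: €232,000; Ilse: €116,000; Yara: €116,000; Pablo: €232,000

The entire €928,000 passes to the descendants.
That amount (€928,000) is divided into 4 shares of €232,000: Kenji, Svea, and Pablo each take €232,000; Gwendolyn's €232,000 share passes to Gwendolyn's issue.
Gwendolyn's share (€232,000) is divided into 2 shares of €116,000: Ilse and Yara each take €116,000.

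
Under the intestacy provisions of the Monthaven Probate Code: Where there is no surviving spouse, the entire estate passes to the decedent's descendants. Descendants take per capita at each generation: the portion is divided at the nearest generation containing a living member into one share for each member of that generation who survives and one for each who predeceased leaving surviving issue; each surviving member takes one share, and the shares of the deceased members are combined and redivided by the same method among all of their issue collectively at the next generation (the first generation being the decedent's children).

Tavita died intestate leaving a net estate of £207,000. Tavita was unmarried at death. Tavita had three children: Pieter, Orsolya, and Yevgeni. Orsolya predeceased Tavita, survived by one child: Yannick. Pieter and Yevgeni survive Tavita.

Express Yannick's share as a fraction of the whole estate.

The entire £207,000 passes to the descendants.
That amount (£207,000) is divided at the children's generation into 3 shares of £69,000. Pieter and Yevgeni each take £69,000. The remaining share for the deceased Orsolya (£69,000) is carried to the next generation.
That pool (£69,000) passes entirely to Yannick, the sole taker at the grandchildren's generation.

Yannick receives 1/3 of the estate.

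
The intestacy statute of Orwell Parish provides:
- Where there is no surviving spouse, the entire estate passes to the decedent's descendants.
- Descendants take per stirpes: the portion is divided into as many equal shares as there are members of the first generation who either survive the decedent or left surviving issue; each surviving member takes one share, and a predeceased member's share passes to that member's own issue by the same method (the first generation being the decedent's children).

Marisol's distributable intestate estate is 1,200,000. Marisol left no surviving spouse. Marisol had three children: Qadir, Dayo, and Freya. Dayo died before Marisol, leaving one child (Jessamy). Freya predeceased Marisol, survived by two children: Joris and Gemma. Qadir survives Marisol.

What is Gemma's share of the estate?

Gemma receives 200,000.

The entire 1,200,000 passes to the descendants.
That amount (1,200,000) is divided into 3 shares of 400,000: Qadir takes 400,000; Dayo's 400,000 share passes to Dayo's issue; Freya's 400,000 share passes to Freya's issue.
Dayo's share (400,000) passes entirely to Jessamy.
Freya's share (400,000) is divided into 2 shares of 200,000: Joris and Gemma each take 200,000.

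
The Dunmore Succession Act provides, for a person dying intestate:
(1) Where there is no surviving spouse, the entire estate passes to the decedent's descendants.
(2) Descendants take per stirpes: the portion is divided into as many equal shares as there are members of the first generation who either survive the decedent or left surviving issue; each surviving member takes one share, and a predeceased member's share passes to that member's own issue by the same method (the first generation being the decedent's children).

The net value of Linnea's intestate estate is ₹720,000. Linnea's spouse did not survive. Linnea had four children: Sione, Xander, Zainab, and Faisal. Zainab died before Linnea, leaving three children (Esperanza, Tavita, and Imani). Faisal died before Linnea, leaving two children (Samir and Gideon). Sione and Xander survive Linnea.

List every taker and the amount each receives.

Sione: ₹180,000; Xander: ₹180,000; Esperanza: ₹60,000; Tavita: ₹60,000; Imani: ₹60,000; Samir: ₹90,000; Gideon: ₹90,000

The entire ₹720,000 passes to the descendants.
That amount (₹720,000) is divided into 4 shares of ₹180,000: Sione and Xander each take ₹180,000; Zainab's ₹180,000 share passes to Zainab's issue; Faisal's ₹180,000 share passes to Faisal's issue.
Zainab's share (₹180,000) is divided into 3 shares of ₹60,000: Esperanza, Tavita, and Imani each take ₹60,000.
Faisal's share (₹180,000) is divided into 2 shares of ₹90,000: Samir and Gideon each take ₹90,000.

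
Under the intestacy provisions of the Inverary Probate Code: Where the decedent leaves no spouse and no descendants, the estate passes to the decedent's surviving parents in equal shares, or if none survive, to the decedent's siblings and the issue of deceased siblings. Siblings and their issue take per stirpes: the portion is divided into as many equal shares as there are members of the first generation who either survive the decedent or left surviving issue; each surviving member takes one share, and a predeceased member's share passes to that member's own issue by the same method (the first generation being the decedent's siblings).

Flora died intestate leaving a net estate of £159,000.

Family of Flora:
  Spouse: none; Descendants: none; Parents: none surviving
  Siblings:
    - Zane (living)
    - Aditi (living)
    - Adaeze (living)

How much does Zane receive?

Zane receives £53,000.

The entire £159,000 passes to the siblings and their issue.
That amount (£159,000) is divided into 3 shares of £53,000: Zane, Aditi, and Adaeze each take £53,000.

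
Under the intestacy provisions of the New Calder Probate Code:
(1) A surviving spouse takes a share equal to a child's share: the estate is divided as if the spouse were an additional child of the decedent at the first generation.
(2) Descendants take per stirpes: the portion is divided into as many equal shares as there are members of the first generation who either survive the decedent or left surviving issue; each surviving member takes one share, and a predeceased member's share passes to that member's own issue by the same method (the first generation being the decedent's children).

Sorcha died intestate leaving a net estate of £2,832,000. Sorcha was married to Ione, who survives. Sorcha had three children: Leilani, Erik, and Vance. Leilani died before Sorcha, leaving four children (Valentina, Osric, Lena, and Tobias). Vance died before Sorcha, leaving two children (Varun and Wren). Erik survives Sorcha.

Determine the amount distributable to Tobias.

The spouse counts as an additional share at the children's level, so there are 4 primary shares of £708,000. Ione takes one such share (£708,000).
The children's combined portion (£2,124,000) is divided into 3 shares of £708,000: Erik takes £708,000; Leilani's £708,000 share passes to Leilani's issue; Vance's £708,000 share passes to Vance's issue.
Leilani's share (£708,000) is divided into 4 shares of £177,000: Valentina, Osric, Lena, and Tobias each take £177,000.
Vance's share (£708,000) is divided into 2 shares of £354,000: Varun and Wren each take £354,000.

Tobias receives £177,000.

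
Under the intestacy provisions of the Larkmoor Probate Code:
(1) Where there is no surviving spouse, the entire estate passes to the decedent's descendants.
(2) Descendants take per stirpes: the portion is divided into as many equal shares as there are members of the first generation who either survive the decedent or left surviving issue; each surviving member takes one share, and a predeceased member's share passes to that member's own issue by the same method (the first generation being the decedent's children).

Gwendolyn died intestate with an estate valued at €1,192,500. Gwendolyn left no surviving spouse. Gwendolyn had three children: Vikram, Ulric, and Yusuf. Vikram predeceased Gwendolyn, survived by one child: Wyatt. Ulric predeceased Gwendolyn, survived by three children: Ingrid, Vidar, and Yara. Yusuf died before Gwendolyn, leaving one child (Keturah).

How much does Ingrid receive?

Ingrid receives €132,500.

The entire €1,192,500 passes to the descendants.
That amount (€1,192,500) is divided into 3 shares of €397,500: Vikram's €397,500 share passes to Vikram's issue; Ulric's €397,500 share passes to Ulric's issue; Yusuf's €397,500 share passes to Yusuf's issue.
Vikram's share (€397,500) passes entirely to Wyatt.
Ulric's share (€397,500) is divided into 3 shares of €132,500: Ingrid, Vidar, and Yara each take €132,500.
Yusuf's share (€397,500) passes entirely to Keturah.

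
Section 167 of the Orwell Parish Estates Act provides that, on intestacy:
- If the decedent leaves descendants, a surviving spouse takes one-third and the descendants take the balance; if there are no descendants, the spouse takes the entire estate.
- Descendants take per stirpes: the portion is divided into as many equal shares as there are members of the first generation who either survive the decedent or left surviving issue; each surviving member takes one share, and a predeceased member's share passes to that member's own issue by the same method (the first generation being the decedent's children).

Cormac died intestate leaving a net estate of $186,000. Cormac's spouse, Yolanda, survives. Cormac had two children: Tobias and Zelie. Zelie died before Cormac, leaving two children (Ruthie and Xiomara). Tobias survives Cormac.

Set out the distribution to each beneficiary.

Yolanda: $62,000; Tobias: $62,000; Ruthie: $31,000; Xiomara: $31,000

Yolanda takes one-third of $186,000 = $62,000. The remaining $124,000 passes to the descendants.
The descendants' portion ($124,000) is divided into 2 shares of $62,000: Tobias takes $62,000; Zelie's $62,000 share passes to Zelie's issue.
Zelie's share ($62,000) is divided into 2 shares of $31,000: Ruthie and Xiomara each take $31,000.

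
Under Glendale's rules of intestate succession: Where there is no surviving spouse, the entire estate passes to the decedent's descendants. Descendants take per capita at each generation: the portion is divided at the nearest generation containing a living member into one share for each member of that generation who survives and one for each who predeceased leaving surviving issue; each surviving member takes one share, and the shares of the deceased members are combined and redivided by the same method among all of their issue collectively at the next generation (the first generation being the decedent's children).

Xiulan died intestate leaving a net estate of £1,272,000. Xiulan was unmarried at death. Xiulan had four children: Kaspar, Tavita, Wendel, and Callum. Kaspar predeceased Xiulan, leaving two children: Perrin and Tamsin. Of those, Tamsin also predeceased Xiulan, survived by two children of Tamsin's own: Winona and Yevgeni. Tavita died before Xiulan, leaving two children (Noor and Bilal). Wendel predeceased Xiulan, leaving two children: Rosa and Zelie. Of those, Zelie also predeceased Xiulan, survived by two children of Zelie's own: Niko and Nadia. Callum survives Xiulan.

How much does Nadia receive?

The entire £1,272,000 passes to the descendants.
That amount (£1,272,000) is divided at the children's generation into 4 shares of £318,000. Callum takes £318,000. The 3 shares of the deceased (Kaspar, Tavita, and Wendel) are combined into a pool of £954,000.
That pool (£954,000) is divided at the grandchildren's generation into 6 shares of £159,000. Perrin, Noor, Bilal, and Rosa each take £159,000. The 2 shares of the deceased (Tamsin and Zelie) are combined into a pool of £318,000.
That pool (£318,000) is divided at the great-grandchildren's generation equally among Winona, Yevgeni, Niko, and Nadia: £79,500 each.

Nadia receives £79,500.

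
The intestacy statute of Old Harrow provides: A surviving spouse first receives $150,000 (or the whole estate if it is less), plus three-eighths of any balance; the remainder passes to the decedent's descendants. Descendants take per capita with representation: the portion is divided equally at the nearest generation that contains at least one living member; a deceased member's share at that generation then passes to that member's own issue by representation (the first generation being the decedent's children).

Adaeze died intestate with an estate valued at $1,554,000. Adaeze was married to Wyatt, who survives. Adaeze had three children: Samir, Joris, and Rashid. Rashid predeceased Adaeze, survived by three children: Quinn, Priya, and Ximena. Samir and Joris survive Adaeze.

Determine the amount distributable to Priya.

Priya receives $97,500.

Wyatt first takes $150,000, leaving a balance of $1,404,000. Wyatt then takes three-eighths of the balance ($526,500), for a total of $676,500. The remaining $877,500 passes to the descendants.
The descendants' portion ($877,500) is divided into 3 shares of $292,500: Samir and Joris each take $292,500; Rashid's $292,500 share passes to Rashid's issue.
Rashid's share ($292,500) is divided into 3 shares of $97,500: Quinn, Priya, and Ximena each take $97,500.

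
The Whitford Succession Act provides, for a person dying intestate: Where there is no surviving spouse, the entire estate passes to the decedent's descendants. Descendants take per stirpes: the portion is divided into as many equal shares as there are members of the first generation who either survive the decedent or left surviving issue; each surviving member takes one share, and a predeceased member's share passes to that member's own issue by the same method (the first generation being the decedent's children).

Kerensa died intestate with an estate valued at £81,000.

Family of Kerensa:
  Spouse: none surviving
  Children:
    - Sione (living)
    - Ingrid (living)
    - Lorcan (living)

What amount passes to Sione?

Sione receives £27,000.

The entire £81,000 passes to the descendants.
That amount (£81,000) is divided into 3 shares of £27,000: Sione, Ingrid, and Lorcan each take £27,000.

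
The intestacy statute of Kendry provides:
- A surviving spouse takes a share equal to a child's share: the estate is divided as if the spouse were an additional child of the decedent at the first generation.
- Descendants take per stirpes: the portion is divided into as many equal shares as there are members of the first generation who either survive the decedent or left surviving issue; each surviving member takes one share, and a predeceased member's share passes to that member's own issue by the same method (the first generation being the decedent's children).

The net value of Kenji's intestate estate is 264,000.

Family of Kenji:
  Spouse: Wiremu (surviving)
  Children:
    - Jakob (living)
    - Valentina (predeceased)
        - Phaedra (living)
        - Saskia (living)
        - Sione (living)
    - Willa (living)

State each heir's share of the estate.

The spouse counts as an additional share at the children's level, so there are 4 primary shares of 66,000. Wiremu takes one such share (66,000).
The children's combined portion (198,000) is divided into 3 shares of 66,000: Jakob and Willa each take 66,000; Valentina's 66,000 share passes to Valentina's issue.
Valentina's share (66,000) is divided into 3 shares of 22,000: Phaedra, Saskia, and Sione each take 22,000.

Wiremu: 66,000; Jakob: 66,000; Phaedra: 22,000; Saskia: 22,000; Sione: 22,000; Willa: 66,000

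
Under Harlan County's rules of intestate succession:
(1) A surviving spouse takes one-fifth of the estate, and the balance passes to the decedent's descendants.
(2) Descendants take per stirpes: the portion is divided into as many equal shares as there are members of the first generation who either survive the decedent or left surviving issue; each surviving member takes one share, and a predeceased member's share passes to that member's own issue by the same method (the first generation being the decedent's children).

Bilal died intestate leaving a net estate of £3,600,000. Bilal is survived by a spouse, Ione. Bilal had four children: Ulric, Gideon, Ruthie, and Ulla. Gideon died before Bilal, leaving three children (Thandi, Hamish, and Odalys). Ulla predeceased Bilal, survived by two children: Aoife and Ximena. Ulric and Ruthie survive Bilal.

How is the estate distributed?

Ione: £720,000; Ulric: £720,000; Thandi: £240,000; Hamish: £240,000; Odalys: £240,000; Ruthie: £720,000; Aoife: £360,000; Ximena: £360,000

Ione takes one-fifth of £3,600,000 = £720,000. The remaining £2,880,000 passes to the descendants.
The descendants' portion (£2,880,000) is divided into 4 shares of £720,000: Ulric and Ruthie each take £720,000; Gideon's £720,000 share passes to Gideon's issue; Ulla's £720,000 share passes to Ulla's issue.
Gideon's share (£720,000) is divided into 3 shares of £240,000: Thandi, Hamish, and Odalys each take £240,000.
Ulla's share (£720,000) is divided into 2 shares of £360,000: Aoife and Ximena each take £360,000.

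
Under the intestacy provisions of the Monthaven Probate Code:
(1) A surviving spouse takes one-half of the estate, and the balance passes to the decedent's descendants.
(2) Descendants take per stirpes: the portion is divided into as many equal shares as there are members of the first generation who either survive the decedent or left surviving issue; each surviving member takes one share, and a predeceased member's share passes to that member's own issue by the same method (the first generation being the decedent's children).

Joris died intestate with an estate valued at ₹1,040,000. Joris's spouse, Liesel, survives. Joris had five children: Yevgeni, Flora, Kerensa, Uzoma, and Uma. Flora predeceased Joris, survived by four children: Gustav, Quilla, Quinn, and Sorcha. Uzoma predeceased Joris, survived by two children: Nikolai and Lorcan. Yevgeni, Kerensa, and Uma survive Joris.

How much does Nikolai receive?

Nikolai receives ₹52,000.

Liesel takes one-half of ₹1,040,000 = ₹520,000. The remaining ₹520,000 passes to the descendants.
The descendants' portion (₹520,000) is divided into 5 shares of ₹104,000: Yevgeni, Kerensa, and Uma each take ₹104,000; Flora's ₹104,000 share passes to Flora's issue; Uzoma's ₹104,000 share passes to Uzoma's issue.
Flora's share (₹104,000) is divided into 4 shares of ₹26,000: Gustav, Quilla, Quinn, and Sorcha each take ₹26,000.
Uzoma's share (₹104,000) is divided into 2 shares of ₹52,000: Nikolai and Lorcan each take ₹52,000.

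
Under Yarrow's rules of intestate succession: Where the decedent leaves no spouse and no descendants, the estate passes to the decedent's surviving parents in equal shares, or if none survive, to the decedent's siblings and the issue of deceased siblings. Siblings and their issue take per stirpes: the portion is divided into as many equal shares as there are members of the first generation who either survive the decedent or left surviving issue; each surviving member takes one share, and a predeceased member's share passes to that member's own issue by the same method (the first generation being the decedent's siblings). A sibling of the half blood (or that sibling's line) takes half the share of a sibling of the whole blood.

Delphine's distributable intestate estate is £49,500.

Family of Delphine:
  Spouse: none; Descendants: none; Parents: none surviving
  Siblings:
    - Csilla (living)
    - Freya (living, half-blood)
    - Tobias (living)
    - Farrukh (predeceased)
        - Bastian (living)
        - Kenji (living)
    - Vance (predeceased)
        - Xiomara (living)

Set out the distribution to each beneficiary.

Csilla: £11,000; Freya: £5,500; Tobias: £11,000; Bastian: £5,500; Kenji: £5,500; Xiomara: £11,000

The entire £49,500 passes to the siblings and their issue.
Counting each half-blood sibling's line as half a unit, there are 9/2 units in £49,500, so one unit is £11,000. Whole-blood lines (Csilla, Tobias, Farrukh, and Vance) take £11,000 each; half-blood lines (Freya) take £5,500 each.
Farrukh's share (£11,000) is divided into 2 shares of £5,500: Bastian and Kenji each take £5,500.
Vance's share (£11,000) passes entirely to Xiomara.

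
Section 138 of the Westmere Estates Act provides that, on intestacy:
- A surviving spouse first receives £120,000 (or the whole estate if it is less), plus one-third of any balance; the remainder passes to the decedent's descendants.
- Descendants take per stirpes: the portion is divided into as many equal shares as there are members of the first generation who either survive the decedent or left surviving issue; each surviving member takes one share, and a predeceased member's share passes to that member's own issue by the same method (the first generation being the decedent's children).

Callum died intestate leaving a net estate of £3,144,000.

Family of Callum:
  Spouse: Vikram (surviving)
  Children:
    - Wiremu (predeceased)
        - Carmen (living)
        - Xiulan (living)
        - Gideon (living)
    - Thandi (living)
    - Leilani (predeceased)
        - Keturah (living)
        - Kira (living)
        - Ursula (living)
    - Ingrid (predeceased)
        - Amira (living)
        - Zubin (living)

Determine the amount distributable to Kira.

Kira receives £168,000.

Vikram first takes £120,000, leaving a balance of £3,024,000. Vikram then takes one-third of the balance (£1,008,000), for a total of £1,128,000. The remaining £2,016,000 passes to the descendants.
The descendants' portion (£2,016,000) is divided into 4 shares of £504,000: Thandi takes £504,000; Wiremu's £504,000 share passes to Wiremu's issue; Leilani's £504,000 share passes to Leilani's issue; Ingrid's £504,000 share passes to Ingrid's issue.
Wiremu's share (£504,000) is divided into 3 shares of £168,000: Carmen, Xiulan, and Gideon each take £168,000.
Leilani's share (£504,000) is divided into 3 shares of £168,000: Keturah, Kira, and Ursula each take £168,000.
Ingrid's share (£504,000) is divided into 2 shares of £252,000: Amira and Zubin each take £252,000.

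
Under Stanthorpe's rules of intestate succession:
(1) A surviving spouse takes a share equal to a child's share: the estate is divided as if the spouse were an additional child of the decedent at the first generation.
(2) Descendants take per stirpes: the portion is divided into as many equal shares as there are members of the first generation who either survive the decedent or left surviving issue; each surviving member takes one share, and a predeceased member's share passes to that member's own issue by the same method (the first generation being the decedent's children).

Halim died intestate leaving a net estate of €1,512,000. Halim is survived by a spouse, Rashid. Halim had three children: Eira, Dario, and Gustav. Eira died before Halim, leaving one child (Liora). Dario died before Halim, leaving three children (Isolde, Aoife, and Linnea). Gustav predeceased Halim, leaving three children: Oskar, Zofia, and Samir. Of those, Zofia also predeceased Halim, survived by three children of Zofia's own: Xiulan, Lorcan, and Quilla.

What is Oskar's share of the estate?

The spouse counts as an additional share at the children's level, so there are 4 primary shares of €378,000. Rashid takes one such share (€378,000).
The children's combined portion (€1,134,000) is divided into 3 shares of €378,000: Eira's €378,000 share passes to Eira's issue; Dario's €378,000 share passes to Dario's issue; Gustav's €378,000 share passes to Gustav's issue.
Eira's share (€378,000) passes entirely to Liora.
Dario's share (€378,000) is divided into 3 shares of €126,000: Isolde, Aoife, and Linnea each take €126,000.
Gustav's share (€378,000) is divided into 3 shares of €126,000: Oskar and Samir each take €126,000; Zofia's €126,000 share passes to Zofia's issue.
Zofia's share (€126,000) is divided into 3 shares of €42,000: Xiulan, Lorcan, and Quilla each take €42,000.

Oskar receives €126,000.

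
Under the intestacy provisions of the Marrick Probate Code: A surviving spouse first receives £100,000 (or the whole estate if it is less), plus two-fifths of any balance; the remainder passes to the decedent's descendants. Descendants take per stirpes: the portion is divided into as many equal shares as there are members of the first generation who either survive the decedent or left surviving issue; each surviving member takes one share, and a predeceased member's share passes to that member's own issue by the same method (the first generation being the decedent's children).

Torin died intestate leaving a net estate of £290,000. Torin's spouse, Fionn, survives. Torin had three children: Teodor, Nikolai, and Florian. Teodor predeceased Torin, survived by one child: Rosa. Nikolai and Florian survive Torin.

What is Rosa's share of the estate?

Fionn first takes £100,000, leaving a balance of £190,000. Fionn then takes two-fifths of the balance (£76,000), for a total of £176,000. The remaining £114,000 passes to the descendants.
The descendants' portion (£114,000) is divided into 3 shares of £38,000: Nikolai and Florian each take £38,000; Teodor's £38,000 share passes to Teodor's issue.
Teodor's share (£38,000) passes entirely to Rosa.

Rosa receives £38,000.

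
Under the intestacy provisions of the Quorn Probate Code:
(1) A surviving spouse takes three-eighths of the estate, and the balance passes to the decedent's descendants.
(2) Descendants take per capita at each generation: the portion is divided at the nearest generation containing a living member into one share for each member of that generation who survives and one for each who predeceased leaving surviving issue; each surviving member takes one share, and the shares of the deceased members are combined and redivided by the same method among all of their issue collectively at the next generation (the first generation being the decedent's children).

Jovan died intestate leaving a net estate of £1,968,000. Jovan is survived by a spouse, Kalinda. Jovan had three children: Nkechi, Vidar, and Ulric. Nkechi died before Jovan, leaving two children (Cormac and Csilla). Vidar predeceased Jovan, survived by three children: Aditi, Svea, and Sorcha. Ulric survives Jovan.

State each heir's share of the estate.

Kalinda: £738,000; Cormac: £164,000; Csilla: £164,000; Aditi: £164,000; Svea: £164,000; Sorcha: £164,000; Ulric: £410,000

Kalinda takes three-eighths of £1,968,000 = £738,000. The remaining £1,230,000 passes to the descendants.
The descendants' portion (£1,230,000) is divided at the children's generation into 3 shares of £410,000. Ulric takes £410,000. The 2 shares of the deceased (Nkechi and Vidar) are combined into a pool of £820,000.
That pool (£820,000) is divided at the grandchildren's generation equally among Cormac, Csilla, Aditi, Svea, and Sorcha: £164,000 each.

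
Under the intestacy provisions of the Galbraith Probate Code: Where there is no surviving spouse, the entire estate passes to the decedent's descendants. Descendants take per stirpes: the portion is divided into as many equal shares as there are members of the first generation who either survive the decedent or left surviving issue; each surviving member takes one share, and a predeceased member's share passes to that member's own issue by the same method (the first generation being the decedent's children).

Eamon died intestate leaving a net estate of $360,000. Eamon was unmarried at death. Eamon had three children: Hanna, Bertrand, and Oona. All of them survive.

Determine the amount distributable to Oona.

Oona receives $120,000.

The entire $360,000 passes to the descendants.
That amount ($360,000) is divided into 3 shares of $120,000: Hanna, Bertrand, and Oona each take $120,000.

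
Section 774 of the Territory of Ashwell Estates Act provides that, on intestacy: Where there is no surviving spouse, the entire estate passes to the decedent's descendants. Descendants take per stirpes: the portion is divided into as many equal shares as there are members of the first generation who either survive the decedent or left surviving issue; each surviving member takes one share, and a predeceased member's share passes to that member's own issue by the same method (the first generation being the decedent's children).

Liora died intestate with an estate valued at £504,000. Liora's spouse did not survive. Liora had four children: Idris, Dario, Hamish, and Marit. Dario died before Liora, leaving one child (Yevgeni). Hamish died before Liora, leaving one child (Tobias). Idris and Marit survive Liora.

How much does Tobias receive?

The entire £504,000 passes to the descendants.
That amount (£504,000) is divided into 4 shares of £126,000: Idris and Marit each take £126,000; Dario's £126,000 share passes to Dario's issue; Hamish's £126,000 share passes to Hamish's issue.
Dario's share (£126,000) passes entirely to Yevgeni.
Hamish's share (£126,000) passes entirely to Tobias.

Tobias receives £126,000.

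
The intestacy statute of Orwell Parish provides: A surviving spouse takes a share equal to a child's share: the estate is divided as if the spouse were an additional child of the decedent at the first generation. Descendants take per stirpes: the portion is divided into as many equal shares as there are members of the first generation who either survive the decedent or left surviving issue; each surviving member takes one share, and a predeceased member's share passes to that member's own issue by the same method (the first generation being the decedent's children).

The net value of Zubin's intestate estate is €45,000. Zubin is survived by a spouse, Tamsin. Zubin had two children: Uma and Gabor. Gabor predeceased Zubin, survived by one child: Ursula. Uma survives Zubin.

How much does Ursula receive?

The spouse counts as an additional share at the children's level, so there are 3 primary shares of €15,000. Tamsin takes one such share (€15,000).
The children's combined portion (€30,000) is divided into 2 shares of €15,000: Uma takes €15,000; Gabor's €15,000 share passes to Gabor's issue.
Gabor's share (€15,000) passes entirely to Ursula.

Ursula receives €15,000.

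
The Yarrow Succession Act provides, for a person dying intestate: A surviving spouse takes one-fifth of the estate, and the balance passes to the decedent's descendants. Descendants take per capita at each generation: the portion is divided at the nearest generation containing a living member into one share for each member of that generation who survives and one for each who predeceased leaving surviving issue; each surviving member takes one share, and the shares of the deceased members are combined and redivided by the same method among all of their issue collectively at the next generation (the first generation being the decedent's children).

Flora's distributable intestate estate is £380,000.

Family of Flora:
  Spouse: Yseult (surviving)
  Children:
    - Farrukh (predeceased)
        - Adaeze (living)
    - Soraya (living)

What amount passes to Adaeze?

Adaeze receives £152,000.

Yseult takes one-fifth of £380,000 = £76,000. The remaining £304,000 passes to the descendants.
The descendants' portion (£304,000) is divided at the children's generation into 2 shares of £152,000. Soraya takes £152,000. The remaining share for the deceased Farrukh (£152,000) is carried to the next generation.
That pool (£152,000) passes entirely to Adaeze, the sole taker at the grandchildren's generation.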